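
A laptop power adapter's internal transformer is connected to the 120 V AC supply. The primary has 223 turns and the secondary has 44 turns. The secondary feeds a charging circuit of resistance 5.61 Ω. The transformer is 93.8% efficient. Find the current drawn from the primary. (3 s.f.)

I_p ≈ 0.888 A

V_s = 120 × 44/223 = 23.677 V.
I_s = V_s/R = 23.677/5.61 = 4.2205 A.
P_out = V_s I_s = 23.677 × 4.2205 = 99.930 W.
P_in = P_out/η = 99.930/0.938 = 106.54 W.
I_p = P_in/V_p = 106.54/120 = 0.888 A.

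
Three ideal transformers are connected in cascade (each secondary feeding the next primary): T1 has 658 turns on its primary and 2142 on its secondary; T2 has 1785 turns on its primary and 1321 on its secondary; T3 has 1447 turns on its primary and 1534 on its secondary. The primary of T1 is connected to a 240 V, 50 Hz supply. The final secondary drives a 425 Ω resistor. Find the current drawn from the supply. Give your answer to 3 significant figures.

I_supply ≈ 3.68 A

After T1: V = 240.00 × 2142/658 = 781.28 V.
After T2: V = 781.28 × 1321/1785 = 578.19 V.
After T3: V = 578.19 × 1534/1447 = 612.95 V.
I_load = 612.95/425 = 1.4422 A, so P_out = 612.95 × 1.4422 = 884.02 W.
All ideal ⇒ P_in = P_out, so I_supply = 884.02/240 = 3.68 A.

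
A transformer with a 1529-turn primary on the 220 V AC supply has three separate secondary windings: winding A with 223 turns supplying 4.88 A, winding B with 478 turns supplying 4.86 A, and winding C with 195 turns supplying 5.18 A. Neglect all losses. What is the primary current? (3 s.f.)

I_p ≈ 2.89 A

V_A = 220 × 223/1529 = 32.086 V; V_B = 220 × 478/1529 = 68.777 V; V_C = 220 × 195/1529 = 28.058 V.
P_out = V_A I_A + V_B I_B + V_C I_C = 32.086×4.88 + 68.777×4.86 + 28.058×5.18 = 156.58 + 334.26 + 145.34 = 636.18 W.
Ideal ⇒ P_in = P_out, so I_p = P_out/V_p = 636.18/220 = 2.89 A.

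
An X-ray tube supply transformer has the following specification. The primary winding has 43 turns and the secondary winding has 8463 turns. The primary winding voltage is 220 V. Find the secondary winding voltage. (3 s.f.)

V_s/V_p = N_s/N_p, so V_s = 220 × 8463/43 = 43300 V.

V_s ≈ 43300 V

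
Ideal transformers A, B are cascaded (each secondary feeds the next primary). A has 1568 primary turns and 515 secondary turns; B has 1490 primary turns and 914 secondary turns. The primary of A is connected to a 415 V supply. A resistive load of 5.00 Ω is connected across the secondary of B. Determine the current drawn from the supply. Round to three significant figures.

After A: V = 415.00 × 515/1568 = 136.30 V.
After B: V = 136.30 × 914/1490 = 83.612 V.
I_load = 83.612/5.00 = 16.722 A, so P_out = 83.612 × 16.722 = 1398.2 W.
All ideal ⇒ P_in = P_out, so I_supply = 1398.2/415 = 3.37 A.

I_supply ≈ 3.37 A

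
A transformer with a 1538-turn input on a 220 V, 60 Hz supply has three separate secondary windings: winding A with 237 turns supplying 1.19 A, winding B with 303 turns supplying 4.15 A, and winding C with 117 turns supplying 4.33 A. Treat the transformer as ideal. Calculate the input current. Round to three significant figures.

V_A = 220 × 237/1538 = 33.901 V; V_B = 220 × 303/1538 = 43.342 V; V_C = 220 × 117/1538 = 16.736 V.
P_out = V_A I_A + V_B I_B + V_C I_C = 33.901×1.19 + 43.342×4.15 + 16.736×4.33 = 40.342 + 179.87 + 72.467 = 292.68 W.
Ideal ⇒ P_in = P_out, so I_in = P_out/V_in = 292.68/220 = 1.33 A.

I_in ≈ 1.33 A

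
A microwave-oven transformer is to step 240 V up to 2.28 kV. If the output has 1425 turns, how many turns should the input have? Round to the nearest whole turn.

N_in = 150 turns

N_in/N_out = V_in/V_out, so N_in = 1425 × 240/2280 = 150.0 ≈ 150 turns.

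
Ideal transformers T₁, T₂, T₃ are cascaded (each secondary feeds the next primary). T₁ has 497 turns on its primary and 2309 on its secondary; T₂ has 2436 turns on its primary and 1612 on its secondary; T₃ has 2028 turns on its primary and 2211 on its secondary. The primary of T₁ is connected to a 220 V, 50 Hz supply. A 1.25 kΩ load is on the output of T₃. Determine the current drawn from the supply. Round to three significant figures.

After T₁: V = 220.00 × 2309/497 = 1022.1 V.
After T₂: V = 1022.1 × 1612/2436 = 676.36 V.
After T₃: V = 676.36 × 2211/2028 = 737.39 V.
I_load = 737.39/1250 = 0.58991 A, so P_out = 737.39 × 0.58991 = 435.00 W.
All ideal ⇒ P_in = P_out, so I_supply = 435.00/220 = 1.98 A.

I_supply ≈ 1.98 A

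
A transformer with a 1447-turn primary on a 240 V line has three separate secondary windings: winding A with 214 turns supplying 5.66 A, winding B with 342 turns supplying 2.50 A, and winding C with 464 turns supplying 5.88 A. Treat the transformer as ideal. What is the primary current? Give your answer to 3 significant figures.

V_A = 240 × 214/1447 = 35.494 V; V_B = 240 × 342/1447 = 56.724 V; V_C = 240 × 464/1447 = 76.959 V.
P_out = V_A I_A + V_B I_B + V_C I_C = 35.494×5.66 + 56.724×2.50 + 76.959×5.88 = 200.90 + 141.81 + 452.52 = 795.23 W.
Ideal ⇒ P_in = P_out, so I_p = P_out/V_p = 795.23/240 = 3.31 A.

I_p ≈ 3.31 A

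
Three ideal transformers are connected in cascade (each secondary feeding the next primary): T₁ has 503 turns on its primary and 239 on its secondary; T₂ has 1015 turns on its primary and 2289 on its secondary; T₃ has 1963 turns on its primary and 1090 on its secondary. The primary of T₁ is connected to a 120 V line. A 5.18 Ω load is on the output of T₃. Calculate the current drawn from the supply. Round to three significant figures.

Secondary of T₁: V = 120.00 × 239/503 = 57.018 V.
Secondary of T₂: V = 57.018 × 2289/1015 = 128.59 V.
Secondary of T₃: V = 128.59 × 1090/1963 = 71.400 V.
I_load = 71.400/5.18 = 13.784 A, so P_out = 71.400 × 13.784 = 984.16 W.
All ideal ⇒ P_in = P_out, so I_supply = 984.16/120 = 8.20 A.

I_supply ≈ 8.20 A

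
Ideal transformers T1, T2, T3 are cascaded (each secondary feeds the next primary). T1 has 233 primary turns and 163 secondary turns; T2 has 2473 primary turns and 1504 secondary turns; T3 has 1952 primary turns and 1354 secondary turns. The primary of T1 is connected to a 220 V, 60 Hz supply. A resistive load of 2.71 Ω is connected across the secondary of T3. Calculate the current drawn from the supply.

I_supply ≈ 7.07 A

Secondary of T1: V = 220.00 × 163/233 = 153.91 V.
Secondary of T2: V = 153.91 × 1504/2473 = 93.600 V.
Secondary of T3: V = 93.600 × 1354/1952 = 64.926 V.
I_load = 64.926/2.71 = 23.958 A, so P_out = 64.926 × 23.958 = 1555.5 W.
All ideal ⇒ P_in = P_out, so I_supply = 1555.5/220 = 7.07 A.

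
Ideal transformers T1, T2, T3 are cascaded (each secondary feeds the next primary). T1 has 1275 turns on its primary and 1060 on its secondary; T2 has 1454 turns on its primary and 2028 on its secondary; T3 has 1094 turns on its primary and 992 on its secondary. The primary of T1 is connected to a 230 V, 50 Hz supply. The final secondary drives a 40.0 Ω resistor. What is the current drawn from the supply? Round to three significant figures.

After T1: V = 230.00 × 1060/1275 = 191.22 V.
After T2: V = 191.22 × 2028/1454 = 266.70 V.
After T3: V = 266.70 × 992/1094 = 241.84 V.
I_load = 241.84/40.0 = 6.0459 A, so P_out = 241.84 × 6.0459 = 1462.1 W.
All ideal ⇒ P_in = P_out, so I_supply = 1462.1/230 = 6.36 A.

I_supply ≈ 6.36 A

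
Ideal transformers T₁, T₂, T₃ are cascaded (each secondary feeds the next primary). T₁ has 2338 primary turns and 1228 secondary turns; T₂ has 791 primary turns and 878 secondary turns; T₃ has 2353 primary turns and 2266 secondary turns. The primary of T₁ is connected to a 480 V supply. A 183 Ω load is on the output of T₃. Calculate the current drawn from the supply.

After T₁: V = 480.00 × 1228/2338 = 252.11 V.
After T₂: V = 252.11 × 878/791 = 279.84 V.
After T₃: V = 279.84 × 2266/2353 = 269.50 V.
I_load = 269.50/183 = 1.4727 A, so P_out = 269.50 × 1.4727 = 396.87 W.
All ideal ⇒ P_in = P_out, so I_supply = 396.87/480 = 0.827 A.

I_supply ≈ 0.827 A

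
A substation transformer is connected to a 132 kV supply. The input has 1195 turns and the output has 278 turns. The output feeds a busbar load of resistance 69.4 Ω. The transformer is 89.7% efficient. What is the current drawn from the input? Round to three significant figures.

I_in ≈ 115 A

V_out = 132000 × 278/1195 = 30708 V.
I_out = V_out/R = 30708/69.4 = 442.48 A.
P_out = V_out I_out = 30708 × 442.48 = 1.3588×10^7 W.
P_in = P_out/η = 1.3588×10^7/0.897 = 1.5148×10^7 W.
I_in = P_in/V_in = 1.5148×10^7/132000 = 115 A.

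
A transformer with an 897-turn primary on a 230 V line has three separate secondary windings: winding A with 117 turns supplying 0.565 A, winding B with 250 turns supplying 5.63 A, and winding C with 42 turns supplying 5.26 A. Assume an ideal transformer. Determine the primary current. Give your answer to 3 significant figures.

V_A = 230 × 117/897 = 30.000 V; V_B = 230 × 250/897 = 64.103 V; V_C = 230 × 42/897 = 10.769 V.
P_out = V_A I_A + V_B I_B + V_C I_C = 30.000×0.565 + 64.103×5.63 + 10.769×5.26 = 16.950 + 360.90 + 56.646 = 434.49 W.
Ideal ⇒ P_in = P_out, so I_p = P_out/V_p = 434.49/230 = 1.89 A.

I_p ≈ 1.89 A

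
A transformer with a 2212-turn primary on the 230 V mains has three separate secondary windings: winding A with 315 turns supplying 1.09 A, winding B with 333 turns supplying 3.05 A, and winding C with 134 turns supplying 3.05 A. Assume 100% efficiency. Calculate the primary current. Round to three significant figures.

V_A = 230 × 315/2212 = 32.753 V; V_B = 230 × 333/2212 = 34.625 V; V_C = 230 × 134/2212 = 13.933 V.
P_out = V_A I_A + V_B I_B + V_C I_C = 32.753×1.09 + 34.625×3.05 + 13.933×3.05 = 35.701 + 105.61 + 42.496 = 183.80 W.
Ideal ⇒ P_in = P_out, so I_p = P_out/V_p = 183.80/230 = 0.799 A.

I_p ≈ 0.799 A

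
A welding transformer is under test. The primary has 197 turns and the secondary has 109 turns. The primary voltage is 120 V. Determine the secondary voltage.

V_s ≈ 66.4 V

V_s/V_p = N_s/N_p, so V_s = 120 × 109/197 = 66.4 V.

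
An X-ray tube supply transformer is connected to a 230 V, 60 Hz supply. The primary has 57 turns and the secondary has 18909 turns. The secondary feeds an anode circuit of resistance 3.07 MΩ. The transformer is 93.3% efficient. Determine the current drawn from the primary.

V_s = 230 × 18909/57 = 76299 V.
I_s = V_s/R = 76299/(3.07×10^6) = 0.024853 A.
P_out = V_s I_s = 76299 × 0.024853 = 1896.3 W.
P_in = P_out/η = 1896.3/0.933 = 2032.5 W.
I_p = P_in/V_p = 2032.5/230 = 8.84 A.

I_p ≈ 8.84 A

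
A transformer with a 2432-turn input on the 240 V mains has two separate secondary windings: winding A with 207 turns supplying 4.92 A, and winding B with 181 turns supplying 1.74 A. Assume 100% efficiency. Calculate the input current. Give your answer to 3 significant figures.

V_A = 240 × 207/2432 = 20.428 V; V_B = 240 × 181/2432 = 17.862 V.
P_out = V_A I_A + V_B I_B = 20.428×4.92 + 17.862×1.74 = 100.50 + 31.080 = 131.58 W.
Ideal ⇒ P_in = P_out, so I_in = P_out/V_in = 131.58/240 = 0.548 A.

I_in ≈ 0.548 A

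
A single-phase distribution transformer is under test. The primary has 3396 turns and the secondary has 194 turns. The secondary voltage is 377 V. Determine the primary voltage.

V_p/V_s = N_p/N_s, so V_p = 377 × 3396/194 = 6600 V.

V_p ≈ 6600 V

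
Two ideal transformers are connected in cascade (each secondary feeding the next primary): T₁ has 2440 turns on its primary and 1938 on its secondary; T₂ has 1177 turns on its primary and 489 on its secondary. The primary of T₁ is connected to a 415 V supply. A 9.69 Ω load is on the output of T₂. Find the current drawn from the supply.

I_supply ≈ 4.66 A

After T₁: V = 415.00 × 1938/2440 = 329.62 V.
After T₂: V = 329.62 × 489/1177 = 136.94 V.
I_load = 136.94/9.69 = 14.133 A, so P_out = 136.94 × 14.133 = 1935.4 W.
All ideal ⇒ P_in = P_out, so I_supply = 1935.4/415 = 4.66 A.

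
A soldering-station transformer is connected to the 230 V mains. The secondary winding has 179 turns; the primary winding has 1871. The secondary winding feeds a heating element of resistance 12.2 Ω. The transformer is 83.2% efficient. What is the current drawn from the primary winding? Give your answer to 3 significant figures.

I_p ≈ 0.207 A

V_s = 230 × 179/1871 = 22.004 V.
I_s = V_s/R = 22.004/12.2 = 1.8036 A.
P_out = V_s I_s = 22.004 × 1.8036 = 39.688 W.
P_in = P_out/η = 39.688/0.832 = 47.701 W.
I_p = P_in/V_p = 47.701/230 = 0.207 A.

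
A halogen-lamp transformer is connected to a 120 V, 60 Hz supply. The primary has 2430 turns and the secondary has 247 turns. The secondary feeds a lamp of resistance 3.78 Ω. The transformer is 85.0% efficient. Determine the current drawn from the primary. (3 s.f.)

I_p ≈ 0.386 A

V_s = 120 × 247/2430 = 12.198 V.
I_s = V_s/R = 12.198/3.78 = 3.2269 A.
P_out = V_s I_s = 12.198 × 3.2269 = 39.360 W.
P_in = P_out/η = 39.360/0.850 = 46.306 W.
I_p = P_in/V_p = 46.306/120 = 0.386 A.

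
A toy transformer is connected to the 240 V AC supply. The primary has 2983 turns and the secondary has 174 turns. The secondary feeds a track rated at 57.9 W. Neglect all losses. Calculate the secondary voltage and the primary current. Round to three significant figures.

V_s ≈ 14.0 V, I_p ≈ 0.241 A

V_s = V_p × N_s/N_p = 240 × 174/2983 = 13.999 V.
I_s = P/V_s = 57.9/13.999 = 4.1359 A.
I_p = I_s × N_s/N_p = 4.1359 × 174/2983 = 0.241 A.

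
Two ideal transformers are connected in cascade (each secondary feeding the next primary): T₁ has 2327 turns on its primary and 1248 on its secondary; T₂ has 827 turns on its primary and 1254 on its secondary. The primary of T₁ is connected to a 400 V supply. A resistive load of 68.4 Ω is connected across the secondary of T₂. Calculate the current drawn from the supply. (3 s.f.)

After T₁: V = 400.00 × 1248/2327 = 214.53 V.
After T₂: V = 214.53 × 1254/827 = 325.29 V.
I_load = 325.29/68.4 = 4.7557 A, so P_out = 325.29 × 4.7557 = 1547.0 W.
All ideal ⇒ P_in = P_out, so I_supply = 1547.0/400 = 3.87 A.

I_supply ≈ 3.87 A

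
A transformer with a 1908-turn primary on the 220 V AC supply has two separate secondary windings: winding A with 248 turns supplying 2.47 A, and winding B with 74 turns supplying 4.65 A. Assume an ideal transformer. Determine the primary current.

V_A = 220 × 248/1908 = 28.595 V; V_B = 220 × 74/1908 = 8.5325 V.
P_out = V_A I_A + V_B I_B = 28.595×2.47 + 8.5325×4.65 = 70.631 + 39.676 = 110.31 W.
Ideal ⇒ P_in = P_out, so I_p = P_out/V_p = 110.31/220 = 0.501 A.

I_p ≈ 0.501 A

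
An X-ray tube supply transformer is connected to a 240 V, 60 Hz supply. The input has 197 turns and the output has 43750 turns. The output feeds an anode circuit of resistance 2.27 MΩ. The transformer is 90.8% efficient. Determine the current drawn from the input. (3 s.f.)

V_out = 240 × 43750/197 = 53299 V.
I_out = V_out/R = 53299/(2.27×10^6) = 0.023480 A.
P_out = V_out I_out = 53299 × 0.023480 = 1251.5 W.
P_in = P_out/η = 1251.5/0.908 = 1378.3 W.
I_in = P_in/V_in = 1378.3/240 = 5.74 A.

I_in ≈ 5.74 A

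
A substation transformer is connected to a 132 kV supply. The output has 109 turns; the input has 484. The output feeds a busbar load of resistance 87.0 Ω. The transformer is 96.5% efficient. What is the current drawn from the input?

I_in ≈ 79.7 A

V_out = 132000 × 109/484 = 29727 V.
I_out = V_out/R = 29727/87.0 = 341.69 A.
P_out = V_out I_out = 29727 × 341.69 = 1.0158×10^7 W.
P_in = P_out/η = 1.0158×10^7/0.965 = 1.0526×10^7 W.
I_in = P_in/V_in = 1.0526×10^7/132000 = 79.7 A.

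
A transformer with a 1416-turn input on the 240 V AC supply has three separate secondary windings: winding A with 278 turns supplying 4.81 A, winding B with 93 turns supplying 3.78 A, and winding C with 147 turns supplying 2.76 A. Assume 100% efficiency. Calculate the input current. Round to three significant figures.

V_A = 240 × 278/1416 = 47.119 V; V_B = 240 × 93/1416 = 15.763 V; V_C = 240 × 147/1416 = 24.915 V.
P_out = V_A I_A + V_B I_B + V_C I_C = 47.119×4.81 + 15.763×3.78 + 24.915×2.76 = 226.64 + 59.583 + 68.766 = 354.99 W.
Ideal ⇒ P_in = P_out, so I_in = P_out/V_in = 354.99/240 = 1.48 A.

I_in ≈ 1.48 A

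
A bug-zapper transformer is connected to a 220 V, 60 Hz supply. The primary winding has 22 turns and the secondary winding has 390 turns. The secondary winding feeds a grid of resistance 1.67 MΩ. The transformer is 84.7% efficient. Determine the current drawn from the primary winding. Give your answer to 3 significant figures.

V_s = 220 × 390/22 = 3900.0 V.
I_s = V_s/R = 3900.0/(1.67×10^6) = 0.0023353 A.
P_out = V_s I_s = 3900.0 × 0.0023353 = 9.1078 W.
P_in = P_out/η = 9.1078/0.847 = 10.753 W.
I_p = P_in/V_p = 10.753/220 = 0.0489 A.

I_p ≈ 0.0489 A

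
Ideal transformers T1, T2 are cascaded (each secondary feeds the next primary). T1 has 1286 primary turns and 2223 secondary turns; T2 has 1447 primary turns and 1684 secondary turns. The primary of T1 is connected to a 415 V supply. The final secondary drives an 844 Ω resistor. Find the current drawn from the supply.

I_supply ≈ 1.99 A

After T1: V = 415.00 × 2223/1286 = 717.38 V.
After T2: V = 717.38 × 1684/1447 = 834.87 V.
I_load = 834.87/844 = 0.98919 A, so P_out = 834.87 × 0.98919 = 825.84 W.
All ideal ⇒ P_in = P_out, so I_supply = 825.84/415 = 1.99 A.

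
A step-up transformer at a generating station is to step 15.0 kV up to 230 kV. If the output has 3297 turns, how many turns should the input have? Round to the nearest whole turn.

N_in/N_out = V_in/V_out, so N_in = 3297 × 15000/230000 = 215.0 ≈ 215 turns.

N_in = 215 turns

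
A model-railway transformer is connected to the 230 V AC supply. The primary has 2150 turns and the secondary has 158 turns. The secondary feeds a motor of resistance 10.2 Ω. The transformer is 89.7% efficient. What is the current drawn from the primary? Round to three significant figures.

V_s = 230 × 158/2150 = 16.902 V.
I_s = V_s/R = 16.902/10.2 = 1.6571 A.
P_out = V_s I_s = 16.902 × 1.6571 = 28.009 W.
P_in = P_out/η = 28.009/0.897 = 31.225 W.
I_p = P_in/V_p = 31.225/230 = 0.136 A.

I_p ≈ 0.136 A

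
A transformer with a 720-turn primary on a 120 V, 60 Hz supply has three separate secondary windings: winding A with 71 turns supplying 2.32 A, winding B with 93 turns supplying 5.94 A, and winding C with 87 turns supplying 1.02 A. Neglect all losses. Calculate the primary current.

V_A = 120 × 71/720 = 11.833 V; V_B = 120 × 93/720 = 15.500 V; V_C = 120 × 87/720 = 14.500 V.
P_out = V_A I_A + V_B I_B + V_C I_C = 11.833×2.32 + 15.500×5.94 + 14.500×1.02 = 27.453 + 92.070 + 14.790 = 134.31 W.
Ideal ⇒ P_in = P_out, so I_p = P_out/V_p = 134.31/120 = 1.12 A.

I_p ≈ 1.12 A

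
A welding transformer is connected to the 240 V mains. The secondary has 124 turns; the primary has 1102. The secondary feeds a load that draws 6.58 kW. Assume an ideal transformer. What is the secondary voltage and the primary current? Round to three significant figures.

V_s = V_p × N_s/N_p = 240 × 124/1102 = 27.005 V.
I_s = P/V_s = 6580/27.005 = 243.65 A.
I_p = I_s × N_s/N_p = 243.65 × 124/1102 = 27.4 A.

V_s ≈ 27.0 V, I_p ≈ 27.4 A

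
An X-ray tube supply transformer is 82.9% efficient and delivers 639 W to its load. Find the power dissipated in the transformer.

P_loss ≈ 132 W

P_in = P_out/η = 639/0.829 = 770.808 W.
P_loss = P_in − P_out = 770.808 − 639 = 132 W.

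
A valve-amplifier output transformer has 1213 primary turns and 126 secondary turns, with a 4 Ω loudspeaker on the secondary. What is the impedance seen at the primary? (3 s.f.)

Z_p ≈ 371 Ω

Z_p = (N_p/N_s)² × Z_s = (1213/126)² × 4 = 371 Ω.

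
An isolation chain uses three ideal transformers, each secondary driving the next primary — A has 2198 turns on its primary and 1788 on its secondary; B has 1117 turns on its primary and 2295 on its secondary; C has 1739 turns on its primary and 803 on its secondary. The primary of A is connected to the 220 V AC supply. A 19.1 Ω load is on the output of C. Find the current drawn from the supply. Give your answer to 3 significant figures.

I_supply ≈ 6.86 A

Secondary of A: V = 220.00 × 1788/2198 = 178.96 V.
Secondary of B: V = 178.96 × 2295/1117 = 367.70 V.
Secondary of C: V = 367.70 × 803/1739 = 169.79 V.
I_load = 169.79/19.1 = 8.8894 A, so P_out = 169.79 × 8.8894 = 1509.3 W.
All ideal ⇒ P_in = P_out, so I_supply = 1509.3/220 = 6.86 A.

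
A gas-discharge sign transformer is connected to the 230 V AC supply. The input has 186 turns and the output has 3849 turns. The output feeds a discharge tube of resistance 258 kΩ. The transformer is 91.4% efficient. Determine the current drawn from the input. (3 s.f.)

V_out = 230 × 3849/186 = 4759.5 V.
I_out = V_out/R = 4759.5/258000 = 0.018448 A.
P_out = V_out I_out = 4759.5 × 0.018448 = 87.802 W.
P_in = P_out/η = 87.802/0.914 = 96.064 W.
I_in = P_in/V_in = 96.064/230 = 0.418 A.

I_in ≈ 0.418 A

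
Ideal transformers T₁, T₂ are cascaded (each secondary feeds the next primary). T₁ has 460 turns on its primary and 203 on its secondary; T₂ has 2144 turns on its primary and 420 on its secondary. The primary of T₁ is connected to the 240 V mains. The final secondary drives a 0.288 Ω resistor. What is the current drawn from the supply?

Secondary of T₁: V = 240.00 × 203/460 = 105.91 V.
Secondary of T₂: V = 105.91 × 420/2144 = 20.748 V.
I_load = 20.748/0.288 = 72.041 A, so P_out = 20.748 × 72.041 = 1494.7 W.
All ideal ⇒ P_in = P_out, so I_supply = 1494.7/240 = 6.23 A.

I_supply ≈ 6.23 A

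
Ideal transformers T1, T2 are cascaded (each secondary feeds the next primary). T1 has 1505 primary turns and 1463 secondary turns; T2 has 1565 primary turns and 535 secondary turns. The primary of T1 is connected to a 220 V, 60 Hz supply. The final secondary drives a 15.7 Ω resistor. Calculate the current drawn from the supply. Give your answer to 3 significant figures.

I_supply ≈ 1.55 A

Secondary of T1: V = 220.00 × 1463/1505 = 213.86 V.
Secondary of T2: V = 213.86 × 535/1565 = 73.109 V.
I_load = 73.109/15.7 = 4.6566 A, so P_out = 73.109 × 4.6566 = 340.44 W.
All ideal ⇒ P_in = P_out, so I_supply = 340.44/220 = 1.55 A.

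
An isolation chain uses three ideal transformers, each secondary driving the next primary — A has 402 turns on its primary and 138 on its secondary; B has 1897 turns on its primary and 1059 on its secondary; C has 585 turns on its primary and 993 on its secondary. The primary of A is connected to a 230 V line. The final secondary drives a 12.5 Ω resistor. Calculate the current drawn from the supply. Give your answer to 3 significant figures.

I_supply ≈ 1.95 A

After A: V = 230.00 × 138/402 = 78.955 V.
After B: V = 78.955 × 1059/1897 = 44.077 V.
After C: V = 44.077 × 993/585 = 74.817 V.
I_load = 74.817/12.5 = 5.9854 A, so P_out = 74.817 × 5.9854 = 447.81 W.
All ideal ⇒ P_in = P_out, so I_supply = 447.81/230 = 1.95 A.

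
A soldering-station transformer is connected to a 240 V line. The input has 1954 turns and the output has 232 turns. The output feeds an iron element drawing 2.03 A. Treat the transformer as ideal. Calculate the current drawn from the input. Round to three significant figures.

For an ideal transformer I_in N_in = I_out N_out, so I_in = 2.03 × 232/1954 = 0.241 A.

I_in ≈ 0.241 A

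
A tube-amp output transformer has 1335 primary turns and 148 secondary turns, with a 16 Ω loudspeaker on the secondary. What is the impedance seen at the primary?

Z_p ≈ 1300 Ω

Z_p = (N_p/N_s)² × Z_s = (1335/148)² × 16 = 1300 Ω.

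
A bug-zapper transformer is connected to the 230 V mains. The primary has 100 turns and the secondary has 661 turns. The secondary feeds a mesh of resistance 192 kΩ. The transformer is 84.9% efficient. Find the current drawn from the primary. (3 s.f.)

I_p ≈ 0.0616 A

V_s = 230 × 661/100 = 1520.3 V.
I_s = V_s/R = 1520.3/192000 = 0.0079182 A.
P_out = V_s I_s = 1520.3 × 0.0079182 = 12.038 W.
P_in = P_out/η = 12.038/0.849 = 14.179 W.
I_p = P_in/V_p = 14.179/230 = 0.0616 A.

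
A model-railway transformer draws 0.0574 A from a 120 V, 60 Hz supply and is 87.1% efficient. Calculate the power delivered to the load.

P_in = V_p I_p = 120 × 0.0574 = 6.8880 W.
P_out = η P_in = 0.871 × 6.8880 = 6.00 W.

P_out ≈ 6.00 W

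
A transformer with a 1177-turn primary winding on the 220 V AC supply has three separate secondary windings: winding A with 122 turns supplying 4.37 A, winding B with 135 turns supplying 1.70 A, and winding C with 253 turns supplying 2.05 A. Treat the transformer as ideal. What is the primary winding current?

V_A = 220 × 122/1177 = 22.804 V; V_B = 220 × 135/1177 = 25.234 V; V_C = 220 × 253/1177 = 47.290 V.
P_out = V_A I_A + V_B I_B + V_C I_C = 22.804×4.37 + 25.234×1.70 + 47.290×2.05 = 99.652 + 42.897 + 96.944 = 239.49 W.
Ideal ⇒ P_in = P_out, so I_p = P_out/V_p = 239.49/220 = 1.09 A.

I_p ≈ 1.09 A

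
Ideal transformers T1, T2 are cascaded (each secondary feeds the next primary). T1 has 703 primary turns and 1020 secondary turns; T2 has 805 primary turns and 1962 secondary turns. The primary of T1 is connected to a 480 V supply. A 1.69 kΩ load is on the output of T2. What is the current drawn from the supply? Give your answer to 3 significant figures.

I_supply ≈ 3.55 A

Secondary of T1: V = 480.00 × 1020/703 = 696.44 V.
Secondary of T2: V = 696.44 × 1962/805 = 1697.4 V.
I_load = 1697.4/1690 = 1.0044 A, so P_out = 1697.4 × 1.0044 = 1704.9 W.
All ideal ⇒ P_in = P_out, so I_supply = 1704.9/480 = 3.55 A.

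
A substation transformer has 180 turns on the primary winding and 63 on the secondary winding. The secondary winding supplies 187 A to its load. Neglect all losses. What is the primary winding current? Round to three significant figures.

For an ideal transformer I_p/I_s = N_s/N_p, so I_p = 187 × 63/180 = 65.5 A.

I_p ≈ 65.5 A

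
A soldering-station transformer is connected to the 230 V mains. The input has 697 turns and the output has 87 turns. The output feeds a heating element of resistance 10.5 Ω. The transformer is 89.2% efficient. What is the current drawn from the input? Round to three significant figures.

I_in ≈ 0.383 A

V_out = 230 × 87/697 = 28.709 V.
I_out = V_out/R = 28.709/10.5 = 2.7342 A.
P_out = V_out I_out = 28.709 × 2.7342 = 78.495 W.
P_in = P_out/η = 78.495/0.892 = 87.998 W.
I_in = P_in/V_in = 87.998/230 = 0.383 A.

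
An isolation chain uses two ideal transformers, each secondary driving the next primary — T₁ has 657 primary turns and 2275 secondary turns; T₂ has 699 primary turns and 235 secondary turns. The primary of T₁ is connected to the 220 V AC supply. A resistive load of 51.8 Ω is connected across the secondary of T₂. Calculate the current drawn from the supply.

Secondary of T₁: V = 220.00 × 2275/657 = 761.80 V.
Secondary of T₂: V = 761.80 × 235/699 = 256.11 V.
I_load = 256.11/51.8 = 4.9442 A, so P_out = 256.11 × 4.9442 = 1266.3 W.
All ideal ⇒ P_in = P_out, so I_supply = 1266.3/220 = 5.76 A.

I_supply ≈ 5.76 A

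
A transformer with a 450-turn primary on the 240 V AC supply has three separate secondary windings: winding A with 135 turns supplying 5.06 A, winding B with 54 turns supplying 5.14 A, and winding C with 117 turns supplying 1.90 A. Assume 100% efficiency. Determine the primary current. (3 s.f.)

I_p ≈ 2.63 A

V_A = 240 × 135/450 = 72.000 V; V_B = 240 × 54/450 = 28.800 V; V_C = 240 × 117/450 = 62.400 V.
P_out = V_A I_A + V_B I_B + V_C I_C = 72.000×5.06 + 28.800×5.14 + 62.400×1.90 = 364.32 + 148.03 + 118.56 = 630.91 W.
Ideal ⇒ P_in = P_out, so I_p = P_out/V_p = 630.91/240 = 2.63 A.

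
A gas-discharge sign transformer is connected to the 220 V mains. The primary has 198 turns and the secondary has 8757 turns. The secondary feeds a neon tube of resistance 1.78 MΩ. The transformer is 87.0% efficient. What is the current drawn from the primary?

I_p ≈ 0.278 A

V_s = 220 × 8757/198 = 9730.0 V.
I_s = V_s/R = 9730.0/(1.78×10^6) = 0.0054663 A.
P_out = V_s I_s = 9730.0 × 0.0054663 = 53.187 W.
P_in = P_out/η = 53.187/0.870 = 61.135 W.
I_p = P_in/V_p = 61.135/220 = 0.278 A.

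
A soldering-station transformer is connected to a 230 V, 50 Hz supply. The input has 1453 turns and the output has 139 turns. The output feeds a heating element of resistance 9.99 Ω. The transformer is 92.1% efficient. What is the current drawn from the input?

I_in ≈ 0.229 A

V_out = 230 × 139/1453 = 22.003 V.
I_out = V_out/R = 22.003/9.99 = 2.2025 A.
P_out = V_out I_out = 22.003 × 2.2025 = 48.461 W.
P_in = P_out/η = 48.461/0.921 = 52.617 W.
I_in = P_in/V_in = 52.617/230 = 0.229 A.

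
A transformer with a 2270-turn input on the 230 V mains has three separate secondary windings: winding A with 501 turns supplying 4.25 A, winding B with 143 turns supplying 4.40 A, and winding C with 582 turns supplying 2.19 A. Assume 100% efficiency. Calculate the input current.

V_A = 230 × 501/2270 = 50.762 V; V_B = 230 × 143/2270 = 14.489 V; V_C = 230 × 582/2270 = 58.969 V.
P_out = V_A I_A + V_B I_B + V_C I_C = 50.762×4.25 + 14.489×4.40 + 58.969×2.19 = 215.74 + 63.752 + 129.14 = 408.63 W.
Ideal ⇒ P_in = P_out, so I_in = P_out/V_in = 408.63/230 = 1.78 A.

I_in ≈ 1.78 A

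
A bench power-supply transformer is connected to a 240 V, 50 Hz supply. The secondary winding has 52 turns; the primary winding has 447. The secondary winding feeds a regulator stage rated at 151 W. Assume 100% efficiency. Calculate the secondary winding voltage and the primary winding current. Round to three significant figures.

V_s ≈ 27.9 V, I_p ≈ 0.629 A

V_s = V_p × N_s/N_p = 240 × 52/447 = 27.919 V.
I_s = P/V_s = 151/27.919 = 5.4084 A.
I_p = I_s × N_s/N_p = 5.4084 × 52/447 = 0.629 A.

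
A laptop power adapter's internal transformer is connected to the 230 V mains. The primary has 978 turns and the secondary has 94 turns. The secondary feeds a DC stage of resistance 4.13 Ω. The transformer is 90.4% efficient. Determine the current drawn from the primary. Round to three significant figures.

V_s = 230 × 94/978 = 22.106 V.
I_s = V_s/R = 22.106/4.13 = 5.3526 A.
P_out = V_s I_s = 22.106 × 5.3526 = 118.33 W.
P_in = P_out/η = 118.33/0.904 = 130.89 W.
I_p = P_in/V_p = 130.89/230 = 0.569 A.

I_p ≈ 0.569 A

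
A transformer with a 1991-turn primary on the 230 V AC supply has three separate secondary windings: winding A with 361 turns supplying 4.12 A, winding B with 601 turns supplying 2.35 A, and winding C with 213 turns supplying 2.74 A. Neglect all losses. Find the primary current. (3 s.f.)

I_p ≈ 1.75 A

V_A = 230 × 361/1991 = 41.703 V; V_B = 230 × 601/1991 = 69.427 V; V_C = 230 × 213/1991 = 24.606 V.
P_out = V_A I_A + V_B I_B + V_C I_C = 41.703×4.12 + 69.427×2.35 + 24.606×2.74 = 171.81 + 163.15 + 67.420 = 402.39 W.
Ideal ⇒ P_in = P_out, so I_p = P_out/V_p = 402.39/230 = 1.75 A.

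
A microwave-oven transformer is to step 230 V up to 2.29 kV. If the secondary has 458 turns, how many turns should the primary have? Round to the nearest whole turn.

N_p/N_s = V_p/V_s, so N_p = 458 × 230/2290 = 46.0 ≈ 46 turns.

N_p = 46 turns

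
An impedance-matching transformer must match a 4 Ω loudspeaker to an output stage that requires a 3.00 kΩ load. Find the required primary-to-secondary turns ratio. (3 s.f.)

Z_p/Z_s = (N_p/N_s)², so N_p/N_s = √(3000/4) = √750 = 27.4.

N_p/N_s ≈ 27.4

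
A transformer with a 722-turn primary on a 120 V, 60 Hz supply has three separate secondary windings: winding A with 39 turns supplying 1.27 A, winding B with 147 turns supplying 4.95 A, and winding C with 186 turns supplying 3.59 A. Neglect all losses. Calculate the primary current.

V_A = 120 × 39/722 = 6.4820 V; V_B = 120 × 147/722 = 24.432 V; V_C = 120 × 186/722 = 30.914 V.
P_out = V_A I_A + V_B I_B + V_C I_C = 6.4820×1.27 + 24.432×4.95 + 30.914×3.59 = 8.2321 + 120.94 + 110.98 = 240.15 W.
Ideal ⇒ P_in = P_out, so I_p = P_out/V_p = 240.15/120 = 2.00 A.

I_p ≈ 2.00 A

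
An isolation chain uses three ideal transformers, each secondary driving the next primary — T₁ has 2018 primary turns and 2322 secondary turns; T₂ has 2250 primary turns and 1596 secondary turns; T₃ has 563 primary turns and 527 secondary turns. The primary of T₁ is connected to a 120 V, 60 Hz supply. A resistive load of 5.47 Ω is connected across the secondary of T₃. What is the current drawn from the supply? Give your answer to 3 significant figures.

After T₁: V = 120.00 × 2322/2018 = 138.08 V.
After T₂: V = 138.08 × 1596/2250 = 97.943 V.
After T₃: V = 97.943 × 527/563 = 91.680 V.
I_load = 91.680/5.47 = 16.761 A, so P_out = 91.680 × 16.761 = 1536.6 W.
All ideal ⇒ P_in = P_out, so I_supply = 1536.6/120 = 12.8 A.

I_supply ≈ 12.8 A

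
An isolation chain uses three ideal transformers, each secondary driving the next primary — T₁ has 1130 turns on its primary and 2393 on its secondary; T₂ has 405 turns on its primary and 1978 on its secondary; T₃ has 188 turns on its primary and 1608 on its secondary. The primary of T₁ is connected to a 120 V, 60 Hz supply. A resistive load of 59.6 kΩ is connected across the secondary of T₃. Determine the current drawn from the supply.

I_supply ≈ 15.8 A

After T₁: V = 120.00 × 2393/1130 = 254.12 V.
After T₂: V = 254.12 × 1978/405 = 1241.1 V.
After T₃: V = 1241.1 × 1608/188 = 10616 V.
I_load = 10616/59600 = 0.17811 A, so P_out = 10616 × 0.17811 = 1890.8 W.
All ideal ⇒ P_in = P_out, so I_supply = 1890.8/120 = 15.8 A.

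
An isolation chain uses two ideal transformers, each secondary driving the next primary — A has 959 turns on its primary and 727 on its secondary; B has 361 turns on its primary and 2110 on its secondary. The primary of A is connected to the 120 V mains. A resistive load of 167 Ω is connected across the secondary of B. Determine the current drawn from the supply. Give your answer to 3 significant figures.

I_supply ≈ 14.1 A

Secondary of A: V = 120.00 × 727/959 = 90.970 V.
Secondary of B: V = 90.970 × 2110/361 = 531.71 V.
I_load = 531.71/167 = 3.1839 A, so P_out = 531.71 × 3.1839 = 1692.9 W.
All ideal ⇒ P_in = P_out, so I_supply = 1692.9/120 = 14.1 A.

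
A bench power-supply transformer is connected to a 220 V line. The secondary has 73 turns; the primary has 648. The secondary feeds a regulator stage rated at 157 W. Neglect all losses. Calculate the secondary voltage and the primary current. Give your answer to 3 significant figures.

V_s = V_p × N_s/N_p = 220 × 73/648 = 24.784 V.
I_s = P/V_s = 157/24.784 = 6.3347 A.
I_p = I_s × N_s/N_p = 6.3347 × 73/648 = 0.714 A.

V_s ≈ 24.8 V, I_p ≈ 0.714 A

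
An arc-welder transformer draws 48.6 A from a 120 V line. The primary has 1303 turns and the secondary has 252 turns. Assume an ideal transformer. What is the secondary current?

I_s/I_p = N_p/N_s, so I_s = 48.6 × 1303/252 = 251 A.

I_s ≈ 251 A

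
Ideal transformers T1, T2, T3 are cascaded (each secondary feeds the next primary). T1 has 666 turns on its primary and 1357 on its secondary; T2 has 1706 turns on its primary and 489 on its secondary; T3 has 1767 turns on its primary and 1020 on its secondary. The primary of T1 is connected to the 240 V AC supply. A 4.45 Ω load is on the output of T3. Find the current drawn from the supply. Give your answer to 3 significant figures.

I_supply ≈ 6.13 A

Secondary of T1: V = 240.00 × 1357/666 = 489.01 V.
Secondary of T2: V = 489.01 × 489/1706 = 140.17 V.
Secondary of T3: V = 140.17 × 1020/1767 = 80.912 V.
I_load = 80.912/4.45 = 18.182 A, so P_out = 80.912 × 18.182 = 1471.2 W.
All ideal ⇒ P_in = P_out, so I_supply = 1471.2/240 = 6.13 A.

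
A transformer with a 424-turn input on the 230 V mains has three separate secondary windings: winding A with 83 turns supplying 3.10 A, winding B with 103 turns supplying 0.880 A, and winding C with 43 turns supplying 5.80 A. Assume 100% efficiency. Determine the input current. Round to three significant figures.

V_A = 230 × 83/424 = 45.024 V; V_B = 230 × 103/424 = 55.873 V; V_C = 230 × 43/424 = 23.325 V.
P_out = V_A I_A + V_B I_B + V_C I_C = 45.024×3.10 + 55.873×0.880 + 23.325×5.80 = 139.57 + 49.168 + 135.29 = 324.03 W.
Ideal ⇒ P_in = P_out, so I_in = P_out/V_in = 324.03/230 = 1.41 A.

I_in ≈ 1.41 A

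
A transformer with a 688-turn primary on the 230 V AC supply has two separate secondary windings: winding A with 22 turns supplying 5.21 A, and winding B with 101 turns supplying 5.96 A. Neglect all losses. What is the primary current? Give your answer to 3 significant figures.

I_p ≈ 1.04 A

V_A = 230 × 22/688 = 7.3547 V; V_B = 230 × 101/688 = 33.765 V.
P_out = V_A I_A + V_B I_B = 7.3547×5.21 + 33.765×5.96 = 38.318 + 201.24 = 239.55 W.
Ideal ⇒ P_in = P_out, so I_p = P_out/V_p = 239.55/230 = 1.04 A.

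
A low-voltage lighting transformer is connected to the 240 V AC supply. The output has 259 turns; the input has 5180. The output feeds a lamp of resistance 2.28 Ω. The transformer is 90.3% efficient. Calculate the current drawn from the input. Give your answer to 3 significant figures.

V_out = 240 × 259/5180 = 12.000 V.
I_out = V_out/R = 12.000/2.28 = 5.2632 A.
P_out = V_out I_out = 12.000 × 5.2632 = 63.158 W.
P_in = P_out/η = 63.158/0.903 = 69.942 W.
I_in = P_in/V_in = 69.942/240 = 0.291 A.

I_in ≈ 0.291 A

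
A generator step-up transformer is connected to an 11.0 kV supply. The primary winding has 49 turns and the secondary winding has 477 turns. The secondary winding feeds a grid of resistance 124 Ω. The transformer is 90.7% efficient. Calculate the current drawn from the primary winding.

I_p ≈ 9270 A

V_s = 11000 × 477/49 = 107080 V.
I_s = V_s/R = 107080/124 = 863.56 A.
P_out = V_s I_s = 107080 × 863.56 = 9.2472×10^7 W.
P_in = P_out/η = 9.2472×10^7/0.907 = 1.0195×10^8 W.
I_p = P_in/V_p = 1.0195×10^8/11000 = 9270 A.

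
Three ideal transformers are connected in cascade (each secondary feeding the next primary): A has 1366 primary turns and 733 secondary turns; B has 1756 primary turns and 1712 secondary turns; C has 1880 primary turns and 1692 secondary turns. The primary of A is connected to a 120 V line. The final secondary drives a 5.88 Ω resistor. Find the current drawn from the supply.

I_supply ≈ 4.52 A

After A: V = 120.00 × 733/1366 = 64.392 V.
After B: V = 64.392 × 1712/1756 = 62.779 V.
After C: V = 62.779 × 1692/1880 = 56.501 V.
I_load = 56.501/5.88 = 9.6090 A, so P_out = 56.501 × 9.6090 = 542.92 W.
All ideal ⇒ P_in = P_out, so I_supply = 542.92/120 = 4.52 A.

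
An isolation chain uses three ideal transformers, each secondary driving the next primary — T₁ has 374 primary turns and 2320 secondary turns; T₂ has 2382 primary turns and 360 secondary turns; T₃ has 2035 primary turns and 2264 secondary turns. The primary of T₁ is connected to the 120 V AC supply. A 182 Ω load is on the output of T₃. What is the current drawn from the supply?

I_supply ≈ 0.717 A

After T₁: V = 120.00 × 2320/374 = 744.39 V.
After T₂: V = 744.39 × 360/2382 = 112.50 V.
After T₃: V = 112.50 × 2264/2035 = 125.16 V.
I_load = 125.16/182 = 0.68770 A, so P_out = 125.16 × 0.68770 = 86.073 W.
All ideal ⇒ P_in = P_out, so I_supply = 86.073/120 = 0.717 A.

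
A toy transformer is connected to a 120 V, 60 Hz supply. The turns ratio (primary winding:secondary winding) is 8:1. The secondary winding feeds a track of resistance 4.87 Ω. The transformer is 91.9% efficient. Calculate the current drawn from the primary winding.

V_s = 120 × 1/8 = 15.000 V.
I_s = V_s/R = 15.000/4.87 = 3.0801 A.
P_out = V_s I_s = 15.000 × 3.0801 = 46.201 W.
P_in = P_out/η = 46.201/0.919 = 50.273 W.
I_p = P_in/V_p = 50.273/120 = 0.419 A.

I_p ≈ 0.419 A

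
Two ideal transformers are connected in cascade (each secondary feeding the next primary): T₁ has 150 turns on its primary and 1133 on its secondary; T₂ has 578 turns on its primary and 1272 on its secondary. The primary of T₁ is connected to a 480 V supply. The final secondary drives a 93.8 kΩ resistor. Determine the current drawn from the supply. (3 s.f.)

I_supply ≈ 1.41 A

Secondary of T₁: V = 480.00 × 1133/150 = 3625.6 V.
Secondary of T₂: V = 3625.6 × 1272/578 = 7978.8 V.
I_load = 7978.8/93800 = 0.085062 A, so P_out = 7978.8 × 0.085062 = 678.70 W.
All ideal ⇒ P_in = P_out, so I_supply = 678.70/480 = 1.41 A.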